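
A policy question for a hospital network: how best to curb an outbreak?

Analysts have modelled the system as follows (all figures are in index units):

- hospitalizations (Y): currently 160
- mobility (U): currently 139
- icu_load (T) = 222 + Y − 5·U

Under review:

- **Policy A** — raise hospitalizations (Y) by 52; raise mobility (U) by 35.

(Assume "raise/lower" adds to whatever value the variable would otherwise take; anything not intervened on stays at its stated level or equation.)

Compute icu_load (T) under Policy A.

-436

Policy A (Y + 52, U + 35):
  Y = 160 + 52 = 212
  U = 139 + 35 = 174
  T = 222 + 212 − 5·174 = -436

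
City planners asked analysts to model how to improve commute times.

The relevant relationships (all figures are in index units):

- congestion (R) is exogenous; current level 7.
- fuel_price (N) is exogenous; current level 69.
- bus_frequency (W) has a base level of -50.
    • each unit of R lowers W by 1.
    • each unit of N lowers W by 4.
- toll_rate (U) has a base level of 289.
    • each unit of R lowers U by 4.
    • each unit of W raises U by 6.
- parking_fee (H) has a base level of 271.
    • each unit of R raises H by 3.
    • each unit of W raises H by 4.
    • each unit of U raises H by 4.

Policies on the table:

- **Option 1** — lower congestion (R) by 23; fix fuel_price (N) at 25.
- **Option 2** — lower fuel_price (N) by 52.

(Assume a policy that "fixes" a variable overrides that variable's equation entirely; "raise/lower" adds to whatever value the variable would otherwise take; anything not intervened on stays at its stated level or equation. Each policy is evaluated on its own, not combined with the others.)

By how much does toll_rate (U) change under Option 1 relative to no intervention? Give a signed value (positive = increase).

1286

Baseline:
  R = 7
  N = 69
  W = -50 − 7 − 4·69 = -333
  U = 289 − 4·7 + 6·(-333) = -1737
Option 1 (R − 23, N := 25):
  R = 7 − 23 = -16
  N = 25
  W = -50 − (-16) − 4·25 = -134
  U = 289 − 4·(-16) + 6·(-134) = -451
Change in U: -451 − (-1737) = 1286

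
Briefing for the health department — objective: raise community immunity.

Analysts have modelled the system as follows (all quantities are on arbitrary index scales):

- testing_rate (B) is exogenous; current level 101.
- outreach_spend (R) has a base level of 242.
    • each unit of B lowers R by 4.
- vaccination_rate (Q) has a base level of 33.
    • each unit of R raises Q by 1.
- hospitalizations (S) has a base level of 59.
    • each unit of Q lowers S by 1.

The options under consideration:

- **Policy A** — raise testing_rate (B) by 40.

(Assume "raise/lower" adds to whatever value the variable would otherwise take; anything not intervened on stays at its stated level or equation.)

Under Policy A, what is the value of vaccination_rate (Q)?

Policy A (B + 40):
  B = 101 + 40 = 141
  R = 242 − 4·141 = -322
  Q = 33 + (-322) = -289

-289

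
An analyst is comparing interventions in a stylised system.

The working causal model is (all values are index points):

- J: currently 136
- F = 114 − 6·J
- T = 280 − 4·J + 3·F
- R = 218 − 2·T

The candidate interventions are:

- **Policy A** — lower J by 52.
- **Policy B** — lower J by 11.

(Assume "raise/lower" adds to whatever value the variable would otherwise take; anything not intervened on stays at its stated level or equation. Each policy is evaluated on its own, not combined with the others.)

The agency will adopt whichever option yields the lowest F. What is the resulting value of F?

-636

Policy A (J − 52):
  J = 136 − 52 = 84
  F = 114 − 6·84 = -390
Policy B (J − 11):
  J = 136 − 11 = 125
  F = 114 − 6·125 = -636
Comparing — Policy A: F=-390, Policy B: F=-636. Lowest is -636 (Policy B).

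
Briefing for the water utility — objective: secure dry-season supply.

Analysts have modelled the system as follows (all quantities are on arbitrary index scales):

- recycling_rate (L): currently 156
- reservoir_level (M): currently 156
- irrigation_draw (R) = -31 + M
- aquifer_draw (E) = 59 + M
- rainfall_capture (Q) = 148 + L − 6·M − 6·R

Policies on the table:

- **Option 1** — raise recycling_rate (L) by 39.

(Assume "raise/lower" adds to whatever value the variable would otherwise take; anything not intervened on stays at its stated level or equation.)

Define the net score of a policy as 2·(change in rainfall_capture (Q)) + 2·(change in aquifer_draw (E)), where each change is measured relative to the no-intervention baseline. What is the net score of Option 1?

78

Baseline:
  L = 156
  M = 156
  R = -31 + 156 = 125
  E = 59 + 156 = 215
  Q = 148 + 156 − 6·156 − 6·125 = -1382
Option 1 (L + 39):
  L = 156 + 39 = 195
  M = 156
  R = -31 + 156 = 125
  E = 59 + 156 = 215
  Q = 148 + 195 − 6·156 − 6·125 = -1343
ΔQ = -1343 − (-1382) = 39; ΔE = 215 − 215 = 0
Score = 2·39 + 2·0 = 78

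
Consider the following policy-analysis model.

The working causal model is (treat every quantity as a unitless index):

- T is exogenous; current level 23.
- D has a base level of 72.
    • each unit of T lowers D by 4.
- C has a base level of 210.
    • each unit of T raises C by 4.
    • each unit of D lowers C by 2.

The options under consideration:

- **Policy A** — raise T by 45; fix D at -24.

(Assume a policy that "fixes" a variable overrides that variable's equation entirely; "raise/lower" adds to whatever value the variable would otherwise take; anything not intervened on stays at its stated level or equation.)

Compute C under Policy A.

530

Policy A (T + 45, D := -24):
  T = 23 + 45 = 68
  D = -24
  C = 210 + 4·68 − 2·(-24) = 530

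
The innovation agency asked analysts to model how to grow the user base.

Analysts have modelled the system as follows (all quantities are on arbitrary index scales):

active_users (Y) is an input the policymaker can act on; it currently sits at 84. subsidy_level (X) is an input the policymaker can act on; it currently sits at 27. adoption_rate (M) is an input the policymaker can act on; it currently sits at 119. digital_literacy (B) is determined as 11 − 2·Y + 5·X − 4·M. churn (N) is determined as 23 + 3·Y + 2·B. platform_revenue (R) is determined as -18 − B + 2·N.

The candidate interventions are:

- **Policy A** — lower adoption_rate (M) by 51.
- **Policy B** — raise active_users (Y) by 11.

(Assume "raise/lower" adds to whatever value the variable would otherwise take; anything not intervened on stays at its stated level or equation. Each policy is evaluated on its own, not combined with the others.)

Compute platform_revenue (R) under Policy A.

Policy A (M − 51):
  Y = 84
  X = 27
  M = 119 − 51 = 68
  B = 11 − 2·84 + 5·27 − 4·68 = -294
  N = 23 + 3·84 + 2·(-294) = -313
  R = -18 − (-294) + 2·(-313) = -350

-350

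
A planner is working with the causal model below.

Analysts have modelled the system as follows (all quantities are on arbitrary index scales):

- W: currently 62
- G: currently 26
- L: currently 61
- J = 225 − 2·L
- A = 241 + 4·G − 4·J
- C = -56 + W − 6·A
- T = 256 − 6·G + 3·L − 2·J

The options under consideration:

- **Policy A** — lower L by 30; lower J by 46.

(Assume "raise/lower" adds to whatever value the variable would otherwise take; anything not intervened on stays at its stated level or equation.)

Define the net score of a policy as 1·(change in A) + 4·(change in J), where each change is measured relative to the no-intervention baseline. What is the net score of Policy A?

0

Baseline:
  G = 26
  L = 61
  J = 225 − 2·61 = 103
  A = 241 + 4·26 − 4·103 = -67
Policy A (L − 30, J − 46):
  G = 26
  L = 61 − 30 = 31
  J = 225 − 2·31 (−46 from intervention) = 117
  A = 241 + 4·26 − 4·117 = -123
ΔA = -123 − (-67) = -56; ΔJ = 117 − 103 = 14
Score = 1·(-56) + 4·14 = 0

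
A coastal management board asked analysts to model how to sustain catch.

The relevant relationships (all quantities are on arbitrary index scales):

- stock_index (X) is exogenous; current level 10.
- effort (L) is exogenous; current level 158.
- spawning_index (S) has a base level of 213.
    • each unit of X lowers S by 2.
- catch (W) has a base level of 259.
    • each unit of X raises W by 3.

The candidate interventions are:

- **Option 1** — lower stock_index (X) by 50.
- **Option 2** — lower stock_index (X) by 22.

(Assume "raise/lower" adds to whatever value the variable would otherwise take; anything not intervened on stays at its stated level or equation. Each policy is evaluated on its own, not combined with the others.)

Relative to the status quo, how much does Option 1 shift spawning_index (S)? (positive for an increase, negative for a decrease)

100

Baseline:
  X = 10
  S = 213 − 2·10 = 193
Option 1 (X − 50):
  X = 10 − 50 = -40
  S = 213 − 2·(-40) = 293
Change in S: 293 − 193 = 100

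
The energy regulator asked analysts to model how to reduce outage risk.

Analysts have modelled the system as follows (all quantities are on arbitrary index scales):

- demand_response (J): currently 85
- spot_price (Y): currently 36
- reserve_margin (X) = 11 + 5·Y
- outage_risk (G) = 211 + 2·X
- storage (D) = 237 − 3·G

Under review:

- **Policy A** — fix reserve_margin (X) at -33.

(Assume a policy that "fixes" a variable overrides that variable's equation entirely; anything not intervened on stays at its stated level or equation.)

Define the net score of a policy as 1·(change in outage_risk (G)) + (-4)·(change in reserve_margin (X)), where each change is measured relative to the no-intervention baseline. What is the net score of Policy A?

448

Baseline:
  Y = 36
  X = 11 + 5·36 = 191
  G = 211 + 2·191 = 593
Policy A (X := -33):
  Y = 36
  X = -33
  G = 211 + 2·(-33) = 145
ΔG = 145 − 593 = -448; ΔX = -33 − 191 = -224
Score = 1·(-448) + (-4)·(-224) = 448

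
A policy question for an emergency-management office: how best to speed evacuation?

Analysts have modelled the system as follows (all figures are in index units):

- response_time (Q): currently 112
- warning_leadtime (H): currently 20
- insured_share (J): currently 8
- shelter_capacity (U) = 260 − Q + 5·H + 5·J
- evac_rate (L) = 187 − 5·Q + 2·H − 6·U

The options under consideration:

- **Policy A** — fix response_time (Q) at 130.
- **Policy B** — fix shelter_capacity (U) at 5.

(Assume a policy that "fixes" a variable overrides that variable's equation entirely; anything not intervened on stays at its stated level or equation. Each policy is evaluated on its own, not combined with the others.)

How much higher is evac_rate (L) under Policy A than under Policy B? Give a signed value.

-1680

Policy A (Q := 130):
  Q = 130
  H = 20
  J = 8
  U = 260 − 130 + 5·20 + 5·8 = 270
  L = 187 − 5·130 + 2·20 − 6·270 = -2043
Policy B (U := 5):
  Q = 112
  H = 20
  J = 8
  U = 5
  L = 187 − 5·112 + 2·20 − 6·5 = -363
L: -2043 − (-363) = -1680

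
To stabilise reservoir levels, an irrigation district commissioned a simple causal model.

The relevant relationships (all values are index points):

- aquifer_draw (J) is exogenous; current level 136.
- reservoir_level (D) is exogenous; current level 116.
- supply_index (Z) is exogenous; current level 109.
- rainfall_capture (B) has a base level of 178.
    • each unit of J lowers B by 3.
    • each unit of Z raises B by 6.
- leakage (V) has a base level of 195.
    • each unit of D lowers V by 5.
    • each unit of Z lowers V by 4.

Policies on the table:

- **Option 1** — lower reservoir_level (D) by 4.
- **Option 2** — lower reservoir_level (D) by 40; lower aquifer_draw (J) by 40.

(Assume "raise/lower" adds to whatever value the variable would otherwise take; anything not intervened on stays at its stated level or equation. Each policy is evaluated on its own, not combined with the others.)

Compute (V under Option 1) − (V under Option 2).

-180

Option 1 (D − 4):
  D = 116 − 4 = 112
  Z = 109
  V = 195 − 5·112 − 4·109 = -801
Option 2 (D − 40, J − 40):
  D = 116 − 40 = 76
  Z = 109
  V = 195 − 5·76 − 4·109 = -621
V: -801 − (-621) = -180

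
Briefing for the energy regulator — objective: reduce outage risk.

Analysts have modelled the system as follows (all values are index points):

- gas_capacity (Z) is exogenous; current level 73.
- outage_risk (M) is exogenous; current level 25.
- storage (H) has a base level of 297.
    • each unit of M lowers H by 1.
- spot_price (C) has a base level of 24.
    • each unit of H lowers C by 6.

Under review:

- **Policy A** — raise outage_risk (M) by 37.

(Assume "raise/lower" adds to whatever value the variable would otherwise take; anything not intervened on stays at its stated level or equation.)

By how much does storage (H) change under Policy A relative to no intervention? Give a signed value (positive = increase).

-37

Baseline:
  M = 25
  H = 297 − 25 = 272
Policy A (M + 37):
  M = 25 + 37 = 62
  H = 297 − 62 = 235
Change in H: 235 − 272 = -37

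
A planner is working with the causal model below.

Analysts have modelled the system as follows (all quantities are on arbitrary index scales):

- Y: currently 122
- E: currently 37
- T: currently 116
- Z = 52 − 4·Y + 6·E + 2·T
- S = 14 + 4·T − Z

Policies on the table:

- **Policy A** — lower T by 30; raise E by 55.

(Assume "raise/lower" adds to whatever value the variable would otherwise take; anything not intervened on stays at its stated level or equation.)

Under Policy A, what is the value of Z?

Policy A (T − 30, E + 55):
  Y = 122
  E = 37 + 55 = 92
  T = 116 − 30 = 86
  Z = 52 − 4·122 + 6·92 + 2·86 = 288

288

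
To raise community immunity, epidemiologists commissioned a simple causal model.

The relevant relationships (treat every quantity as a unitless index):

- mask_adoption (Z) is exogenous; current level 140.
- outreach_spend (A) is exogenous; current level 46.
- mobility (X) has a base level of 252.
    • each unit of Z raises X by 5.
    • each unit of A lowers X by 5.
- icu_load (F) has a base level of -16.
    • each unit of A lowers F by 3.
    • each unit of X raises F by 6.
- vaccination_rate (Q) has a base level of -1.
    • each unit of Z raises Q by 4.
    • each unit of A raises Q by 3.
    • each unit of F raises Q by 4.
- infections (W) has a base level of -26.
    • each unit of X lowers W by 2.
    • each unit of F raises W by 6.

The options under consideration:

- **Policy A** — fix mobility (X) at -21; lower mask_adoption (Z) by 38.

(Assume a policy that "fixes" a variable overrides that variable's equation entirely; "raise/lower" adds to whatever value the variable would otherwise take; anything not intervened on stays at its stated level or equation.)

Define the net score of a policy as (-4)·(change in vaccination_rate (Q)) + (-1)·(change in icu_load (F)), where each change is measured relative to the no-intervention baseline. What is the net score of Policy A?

76394

Baseline:
  Z = 140
  A = 46
  X = 252 + 5·140 − 5·46 = 722
  F = -16 − 3·46 + 6·722 = 4178
  Q = -1 + 4·140 + 3·46 + 4·4178 = 17409
Policy A (X := -21, Z − 38):
  Z = 140 − 38 = 102
  A = 46
  X = -21
  F = -16 − 3·46 + 6·(-21) = -280
  Q = -1 + 4·102 + 3·46 + 4·(-280) = -575
ΔQ = -575 − 17409 = -17984; ΔF = -280 − 4178 = -4458
Score = (-4)·(-17984) + (-1)·(-4458) = 76394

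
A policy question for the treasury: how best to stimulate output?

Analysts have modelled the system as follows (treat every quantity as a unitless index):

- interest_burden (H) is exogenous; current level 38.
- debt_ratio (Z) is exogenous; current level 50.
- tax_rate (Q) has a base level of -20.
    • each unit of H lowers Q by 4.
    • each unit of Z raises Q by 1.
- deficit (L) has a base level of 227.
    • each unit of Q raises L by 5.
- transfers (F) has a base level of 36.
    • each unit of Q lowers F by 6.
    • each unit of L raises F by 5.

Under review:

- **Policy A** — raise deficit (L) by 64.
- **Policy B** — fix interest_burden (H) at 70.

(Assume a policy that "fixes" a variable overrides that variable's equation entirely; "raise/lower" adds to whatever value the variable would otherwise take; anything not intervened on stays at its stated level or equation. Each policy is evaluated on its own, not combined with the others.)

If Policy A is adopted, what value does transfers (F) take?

-827

Policy A (L + 64):
  H = 38
  Z = 50
  Q = -20 − 4·38 + 50 = -122
  L = 227 + 5·(-122) (+64 from intervention) = -319
  F = 36 − 6·(-122) + 5·(-319) = -827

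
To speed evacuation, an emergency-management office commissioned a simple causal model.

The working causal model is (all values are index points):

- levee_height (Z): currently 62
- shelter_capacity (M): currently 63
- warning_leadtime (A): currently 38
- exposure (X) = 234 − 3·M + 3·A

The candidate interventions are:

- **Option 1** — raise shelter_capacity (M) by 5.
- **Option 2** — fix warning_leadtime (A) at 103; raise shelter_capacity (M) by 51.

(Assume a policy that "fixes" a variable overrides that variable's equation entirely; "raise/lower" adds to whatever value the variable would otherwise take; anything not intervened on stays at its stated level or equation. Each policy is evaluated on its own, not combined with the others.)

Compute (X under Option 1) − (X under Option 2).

-57

Option 1 (M + 5):
  M = 63 + 5 = 68
  A = 38
  X = 234 − 3·68 + 3·38 = 144
Option 2 (A := 103, M + 51):
  M = 63 + 51 = 114
  A = 103
  X = 234 − 3·114 + 3·103 = 201
X: 144 − 201 = -57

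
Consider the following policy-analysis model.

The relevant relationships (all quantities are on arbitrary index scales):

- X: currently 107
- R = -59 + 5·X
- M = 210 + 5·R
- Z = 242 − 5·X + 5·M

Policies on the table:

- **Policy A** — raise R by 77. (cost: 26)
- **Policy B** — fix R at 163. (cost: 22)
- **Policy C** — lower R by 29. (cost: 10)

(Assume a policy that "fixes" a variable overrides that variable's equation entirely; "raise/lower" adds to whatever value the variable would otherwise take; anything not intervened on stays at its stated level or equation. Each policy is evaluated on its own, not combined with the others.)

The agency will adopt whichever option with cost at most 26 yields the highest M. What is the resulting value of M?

Policy A (R + 77):
  X = 107
  R = -59 + 5·107 (+77 from intervention) = 553
  M = 210 + 5·553 = 2975
Policy B (R := 163):
  X = 107
  R = 163
  M = 210 + 5·163 = 1025
Policy C (R − 29):
  X = 107
  R = -59 + 5·107 (−29 from intervention) = 447
  M = 210 + 5·447 = 2445
Comparing — Policy A: M=2975, Policy B: M=1025, Policy C: M=2445. Highest is 2975 (Policy A).

2975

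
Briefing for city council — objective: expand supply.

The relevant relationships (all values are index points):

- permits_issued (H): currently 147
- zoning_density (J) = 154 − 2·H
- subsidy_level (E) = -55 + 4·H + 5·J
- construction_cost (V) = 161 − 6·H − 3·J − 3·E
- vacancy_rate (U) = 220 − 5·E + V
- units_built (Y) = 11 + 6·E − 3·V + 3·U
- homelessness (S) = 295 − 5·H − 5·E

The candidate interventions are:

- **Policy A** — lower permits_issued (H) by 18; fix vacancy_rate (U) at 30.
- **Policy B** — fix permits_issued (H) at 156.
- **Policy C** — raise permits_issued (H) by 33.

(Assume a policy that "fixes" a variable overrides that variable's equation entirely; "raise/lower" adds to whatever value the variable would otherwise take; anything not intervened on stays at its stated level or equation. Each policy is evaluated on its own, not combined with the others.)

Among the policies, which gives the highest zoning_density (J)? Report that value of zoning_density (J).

Policy A (H − 18, U := 30):
  H = 147 − 18 = 129
  J = 154 − 2·129 = -104
Policy B (H := 156):
  H = 156
  J = 154 − 2·156 = -158
Policy C (H + 33):
  H = 147 + 33 = 180
  J = 154 − 2·180 = -206
Comparing — Policy A: J=-104, Policy B: J=-158, Policy C: J=-206. Highest is -104 (Policy A).

-104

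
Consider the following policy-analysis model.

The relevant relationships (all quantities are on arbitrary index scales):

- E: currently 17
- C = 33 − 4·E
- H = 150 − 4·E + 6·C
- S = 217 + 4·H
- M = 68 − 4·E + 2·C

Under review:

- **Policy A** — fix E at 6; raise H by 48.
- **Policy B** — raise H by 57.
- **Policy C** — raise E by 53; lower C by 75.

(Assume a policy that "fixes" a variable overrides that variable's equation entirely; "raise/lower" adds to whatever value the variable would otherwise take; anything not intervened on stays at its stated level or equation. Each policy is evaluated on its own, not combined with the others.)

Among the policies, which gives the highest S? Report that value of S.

1129

Policy A (E := 6, H + 48):
  E = 6
  C = 33 − 4·6 = 9
  H = 150 − 4·6 + 6·9 (+48 from intervention) = 228
  S = 217 + 4·228 = 1129
Policy B (H + 57):
  E = 17
  C = 33 − 4·17 = -35
  H = 150 − 4·17 + 6·(-35) (+57 from intervention) = -71
  S = 217 + 4·(-71) = -67
Policy C (E + 53, C − 75):
  E = 17 + 53 = 70
  C = 33 − 4·70 (−75 from intervention) = -322
  H = 150 − 4·70 + 6·(-322) = -2062
  S = 217 + 4·(-2062) = -8031
Comparing — Policy A: S=1129, Policy B: S=-67, Policy C: S=-8031. Highest is 1129 (Policy A).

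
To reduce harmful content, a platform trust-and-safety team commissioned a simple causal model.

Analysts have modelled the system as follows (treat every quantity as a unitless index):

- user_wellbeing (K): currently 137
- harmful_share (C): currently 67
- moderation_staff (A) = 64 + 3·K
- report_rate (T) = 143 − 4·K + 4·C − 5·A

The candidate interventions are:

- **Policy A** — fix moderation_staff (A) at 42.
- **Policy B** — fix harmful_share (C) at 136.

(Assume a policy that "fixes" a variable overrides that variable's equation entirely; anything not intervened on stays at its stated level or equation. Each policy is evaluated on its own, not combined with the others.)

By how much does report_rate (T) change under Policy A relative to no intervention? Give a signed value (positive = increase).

2165

Baseline:
  K = 137
  C = 67
  A = 64 + 3·137 = 475
  T = 143 − 4·137 + 4·67 − 5·475 = -2512
Policy A (A := 42):
  K = 137
  C = 67
  A = 42
  T = 143 − 4·137 + 4·67 − 5·42 = -347
Change in T: -347 − (-2512) = 2165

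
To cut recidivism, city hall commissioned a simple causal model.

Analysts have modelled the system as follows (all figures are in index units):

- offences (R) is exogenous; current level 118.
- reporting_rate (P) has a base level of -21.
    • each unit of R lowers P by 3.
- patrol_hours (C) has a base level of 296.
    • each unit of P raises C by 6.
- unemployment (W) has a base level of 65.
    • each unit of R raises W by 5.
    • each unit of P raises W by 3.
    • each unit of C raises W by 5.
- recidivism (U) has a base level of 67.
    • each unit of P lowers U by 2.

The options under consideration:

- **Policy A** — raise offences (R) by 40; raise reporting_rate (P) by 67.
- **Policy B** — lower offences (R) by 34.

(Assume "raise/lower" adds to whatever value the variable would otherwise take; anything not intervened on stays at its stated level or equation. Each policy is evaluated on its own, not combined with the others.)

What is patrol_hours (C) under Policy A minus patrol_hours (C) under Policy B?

-930

Policy A (R + 40, P + 67):
  R = 118 + 40 = 158
  P = -21 − 3·158 (+67 from intervention) = -428
  C = 296 + 6·(-428) = -2272
Policy B (R − 34):
  R = 118 − 34 = 84
  P = -21 − 3·84 = -273
  C = 296 + 6·(-273) = -1342
C: -2272 − (-1342) = -930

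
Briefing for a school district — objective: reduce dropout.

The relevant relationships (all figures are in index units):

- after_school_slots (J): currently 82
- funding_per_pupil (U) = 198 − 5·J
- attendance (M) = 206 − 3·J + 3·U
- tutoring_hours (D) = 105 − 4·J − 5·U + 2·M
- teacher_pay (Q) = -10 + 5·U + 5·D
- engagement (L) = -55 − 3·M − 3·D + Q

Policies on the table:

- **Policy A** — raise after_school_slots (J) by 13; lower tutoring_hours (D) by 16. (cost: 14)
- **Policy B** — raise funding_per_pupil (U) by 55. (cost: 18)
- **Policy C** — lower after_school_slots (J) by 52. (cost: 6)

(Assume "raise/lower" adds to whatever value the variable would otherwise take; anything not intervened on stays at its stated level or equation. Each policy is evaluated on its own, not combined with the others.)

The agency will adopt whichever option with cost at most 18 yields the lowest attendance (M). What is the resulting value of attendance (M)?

-910

Policy A (J + 13, D − 16):
  J = 82 + 13 = 95
  U = 198 − 5·95 = -277
  M = 206 − 3·95 + 3·(-277) = -910
Policy B (U + 55):
  J = 82
  U = 198 − 5·82 (+55 from intervention) = -157
  M = 206 − 3·82 + 3·(-157) = -511
Policy C (J − 52):
  J = 82 − 52 = 30
  U = 198 − 5·30 = 48
  M = 206 − 3·30 + 3·48 = 260
Comparing — Policy A: M=-910, Policy B: M=-511, Policy C: M=260. Lowest is -910 (Policy A).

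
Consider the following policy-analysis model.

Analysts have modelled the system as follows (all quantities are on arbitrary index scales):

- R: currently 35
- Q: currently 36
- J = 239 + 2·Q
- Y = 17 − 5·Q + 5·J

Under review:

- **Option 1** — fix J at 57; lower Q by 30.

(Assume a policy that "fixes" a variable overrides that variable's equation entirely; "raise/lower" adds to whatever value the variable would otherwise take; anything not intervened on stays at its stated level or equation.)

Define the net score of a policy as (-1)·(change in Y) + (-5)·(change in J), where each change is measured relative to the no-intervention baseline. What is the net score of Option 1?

2390

Baseline:
  Q = 36
  J = 239 + 2·36 = 311
  Y = 17 − 5·36 + 5·311 = 1392
Option 1 (J := 57, Q − 30):
  Q = 36 − 30 = 6
  J = 57
  Y = 17 − 5·6 + 5·57 = 272
ΔY = 272 − 1392 = -1120; ΔJ = 57 − 311 = -254
Score = (-1)·(-1120) + (-5)·(-254) = 2390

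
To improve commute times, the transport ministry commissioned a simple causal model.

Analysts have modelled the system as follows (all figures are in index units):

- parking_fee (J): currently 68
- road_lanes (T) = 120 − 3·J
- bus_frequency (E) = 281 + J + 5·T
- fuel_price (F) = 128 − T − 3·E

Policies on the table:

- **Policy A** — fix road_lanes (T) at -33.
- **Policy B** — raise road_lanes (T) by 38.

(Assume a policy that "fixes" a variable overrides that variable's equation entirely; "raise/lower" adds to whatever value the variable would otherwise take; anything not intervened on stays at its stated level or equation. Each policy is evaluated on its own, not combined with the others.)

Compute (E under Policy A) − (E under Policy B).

65

Policy A (T := -33):
  J = 68
  T = -33
  E = 281 + 68 + 5·(-33) = 184
Policy B (T + 38):
  J = 68
  T = 120 − 3·68 (+38 from intervention) = -46
  E = 281 + 68 + 5·(-46) = 119
E: 184 − 119 = 65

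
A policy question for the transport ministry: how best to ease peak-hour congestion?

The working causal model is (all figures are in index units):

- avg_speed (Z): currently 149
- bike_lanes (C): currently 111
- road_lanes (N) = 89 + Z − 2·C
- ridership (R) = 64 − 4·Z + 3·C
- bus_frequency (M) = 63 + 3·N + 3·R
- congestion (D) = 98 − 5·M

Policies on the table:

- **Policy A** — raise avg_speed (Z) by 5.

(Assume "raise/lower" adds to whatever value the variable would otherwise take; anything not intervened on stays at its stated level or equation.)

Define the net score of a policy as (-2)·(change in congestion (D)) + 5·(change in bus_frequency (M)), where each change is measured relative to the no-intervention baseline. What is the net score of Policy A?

Baseline:
  Z = 149
  C = 111
  N = 89 + 149 − 2·111 = 16
  R = 64 − 4·149 + 3·111 = -199
  M = 63 + 3·16 + 3·(-199) = -486
  D = 98 − 5·(-486) = 2528
Policy A (Z + 5):
  Z = 149 + 5 = 154
  C = 111
  N = 89 + 154 − 2·111 = 21
  R = 64 − 4·154 + 3·111 = -219
  M = 63 + 3·21 + 3·(-219) = -531
  D = 98 − 5·(-531) = 2753
ΔD = 2753 − 2528 = 225; ΔM = -531 − (-486) = -45
Score = (-2)·225 + 5·(-45) = -675

-675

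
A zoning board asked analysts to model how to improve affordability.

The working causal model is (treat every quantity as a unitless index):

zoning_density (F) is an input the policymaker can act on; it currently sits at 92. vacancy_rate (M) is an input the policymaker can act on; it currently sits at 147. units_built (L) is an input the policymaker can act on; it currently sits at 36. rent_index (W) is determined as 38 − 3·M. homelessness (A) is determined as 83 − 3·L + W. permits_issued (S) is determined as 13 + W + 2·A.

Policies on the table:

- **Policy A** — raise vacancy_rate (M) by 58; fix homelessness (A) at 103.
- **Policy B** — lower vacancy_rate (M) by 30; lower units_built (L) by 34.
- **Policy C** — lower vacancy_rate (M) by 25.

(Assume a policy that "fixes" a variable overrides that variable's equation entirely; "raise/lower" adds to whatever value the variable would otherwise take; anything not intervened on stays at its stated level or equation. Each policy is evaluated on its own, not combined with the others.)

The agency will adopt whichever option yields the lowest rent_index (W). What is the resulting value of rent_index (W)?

-577

Policy A (M + 58, A := 103):
  M = 147 + 58 = 205
  W = 38 − 3·205 = -577
Policy B (M − 30, L − 34):
  M = 147 − 30 = 117
  W = 38 − 3·117 = -313
Policy C (M − 25):
  M = 147 − 25 = 122
  W = 38 − 3·122 = -328
Comparing — Policy A: W=-577, Policy B: W=-313, Policy C: W=-328. Lowest is -577 (Policy A).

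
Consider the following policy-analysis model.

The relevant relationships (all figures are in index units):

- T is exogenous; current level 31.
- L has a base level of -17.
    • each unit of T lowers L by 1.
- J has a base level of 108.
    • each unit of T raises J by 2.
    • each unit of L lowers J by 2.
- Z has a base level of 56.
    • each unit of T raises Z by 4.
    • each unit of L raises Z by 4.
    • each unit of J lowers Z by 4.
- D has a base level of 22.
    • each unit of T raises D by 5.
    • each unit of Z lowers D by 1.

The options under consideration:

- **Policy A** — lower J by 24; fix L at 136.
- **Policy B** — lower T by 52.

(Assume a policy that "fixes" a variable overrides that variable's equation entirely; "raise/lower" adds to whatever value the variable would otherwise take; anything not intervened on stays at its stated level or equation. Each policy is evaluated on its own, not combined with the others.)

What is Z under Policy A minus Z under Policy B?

Policy A (J − 24, L := 136):
  T = 31
  L = 136
  J = 108 + 2·31 − 2·136 (−24 from intervention) = -126
  Z = 56 + 4·31 + 4·136 − 4·(-126) = 1228
Policy B (T − 52):
  T = 31 − 52 = -21
  L = -17 − (-21) = 4
  J = 108 + 2·(-21) − 2·4 = 58
  Z = 56 + 4·(-21) + 4·4 − 4·58 = -244
Z: 1228 − (-244) = 1472

1472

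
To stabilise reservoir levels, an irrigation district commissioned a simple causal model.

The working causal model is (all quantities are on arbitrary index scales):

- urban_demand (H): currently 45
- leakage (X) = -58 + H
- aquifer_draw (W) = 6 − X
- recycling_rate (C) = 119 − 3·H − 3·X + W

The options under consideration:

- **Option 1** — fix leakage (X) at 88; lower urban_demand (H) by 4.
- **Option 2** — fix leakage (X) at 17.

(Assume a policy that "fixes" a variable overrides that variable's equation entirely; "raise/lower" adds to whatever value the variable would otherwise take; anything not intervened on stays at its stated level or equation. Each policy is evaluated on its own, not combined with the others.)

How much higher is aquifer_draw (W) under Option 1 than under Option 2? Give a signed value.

-71

Option 1 (X := 88, H − 4):
  H = 45 − 4 = 41
  X = 88
  W = 6 − 88 = -82
Option 2 (X := 17):
  H = 45
  X = 17
  W = 6 − 17 = -11
W: -82 − (-11) = -71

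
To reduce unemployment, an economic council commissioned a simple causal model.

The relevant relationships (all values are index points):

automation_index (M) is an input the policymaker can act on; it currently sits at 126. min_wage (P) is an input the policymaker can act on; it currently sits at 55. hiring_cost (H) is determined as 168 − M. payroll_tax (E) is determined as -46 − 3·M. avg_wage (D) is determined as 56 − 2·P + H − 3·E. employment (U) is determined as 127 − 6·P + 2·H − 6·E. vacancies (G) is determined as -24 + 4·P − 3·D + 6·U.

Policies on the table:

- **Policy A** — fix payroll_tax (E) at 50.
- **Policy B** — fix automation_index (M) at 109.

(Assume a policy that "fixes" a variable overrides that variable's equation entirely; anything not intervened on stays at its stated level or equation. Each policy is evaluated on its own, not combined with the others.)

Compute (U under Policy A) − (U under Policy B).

-2572

Policy A (E := 50):
  M = 126
  P = 55
  H = 168 − 126 = 42
  E = 50
  U = 127 − 6·55 + 2·42 − 6·50 = -419
Policy B (M := 109):
  M = 109
  P = 55
  H = 168 − 109 = 59
  E = -46 − 3·109 = -373
  U = 127 − 6·55 + 2·59 − 6·(-373) = 2153
U: -419 − 2153 = -2572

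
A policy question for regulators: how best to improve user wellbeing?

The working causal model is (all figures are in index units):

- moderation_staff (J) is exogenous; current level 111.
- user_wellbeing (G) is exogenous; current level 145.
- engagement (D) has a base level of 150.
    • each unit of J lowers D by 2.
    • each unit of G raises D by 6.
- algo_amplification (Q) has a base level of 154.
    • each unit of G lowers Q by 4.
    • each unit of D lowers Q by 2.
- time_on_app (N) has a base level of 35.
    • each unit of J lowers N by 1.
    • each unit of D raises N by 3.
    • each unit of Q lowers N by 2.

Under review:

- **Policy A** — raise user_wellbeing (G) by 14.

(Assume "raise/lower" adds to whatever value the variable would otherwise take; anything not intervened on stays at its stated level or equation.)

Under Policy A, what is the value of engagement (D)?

Policy A (G + 14):
  J = 111
  G = 145 + 14 = 159
  D = 150 − 2·111 + 6·159 = 882

882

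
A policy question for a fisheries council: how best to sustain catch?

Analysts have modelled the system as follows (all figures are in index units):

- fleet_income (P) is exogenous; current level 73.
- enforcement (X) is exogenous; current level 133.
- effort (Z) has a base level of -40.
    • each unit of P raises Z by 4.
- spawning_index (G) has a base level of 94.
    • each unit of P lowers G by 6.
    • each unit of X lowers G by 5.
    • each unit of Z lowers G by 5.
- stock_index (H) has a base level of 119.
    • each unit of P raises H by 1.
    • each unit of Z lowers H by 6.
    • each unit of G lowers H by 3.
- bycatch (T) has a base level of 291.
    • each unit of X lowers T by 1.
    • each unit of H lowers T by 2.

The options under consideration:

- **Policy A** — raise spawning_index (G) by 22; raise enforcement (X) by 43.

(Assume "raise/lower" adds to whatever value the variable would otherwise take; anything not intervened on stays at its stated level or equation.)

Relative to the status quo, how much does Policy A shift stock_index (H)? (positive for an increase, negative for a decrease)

579

Baseline:
  P = 73
  X = 133
  Z = -40 + 4·73 = 252
  G = 94 − 6·73 − 5·133 − 5·252 = -2269
  H = 119 + 73 − 6·252 − 3·(-2269) = 5487
Policy A (G + 22, X + 43):
  P = 73
  X = 133 + 43 = 176
  Z = -40 + 4·73 = 252
  G = 94 − 6·73 − 5·176 − 5·252 (+22 from intervention) = -2462
  H = 119 + 73 − 6·252 − 3·(-2462) = 6066
Change in H: 6066 − 5487 = 579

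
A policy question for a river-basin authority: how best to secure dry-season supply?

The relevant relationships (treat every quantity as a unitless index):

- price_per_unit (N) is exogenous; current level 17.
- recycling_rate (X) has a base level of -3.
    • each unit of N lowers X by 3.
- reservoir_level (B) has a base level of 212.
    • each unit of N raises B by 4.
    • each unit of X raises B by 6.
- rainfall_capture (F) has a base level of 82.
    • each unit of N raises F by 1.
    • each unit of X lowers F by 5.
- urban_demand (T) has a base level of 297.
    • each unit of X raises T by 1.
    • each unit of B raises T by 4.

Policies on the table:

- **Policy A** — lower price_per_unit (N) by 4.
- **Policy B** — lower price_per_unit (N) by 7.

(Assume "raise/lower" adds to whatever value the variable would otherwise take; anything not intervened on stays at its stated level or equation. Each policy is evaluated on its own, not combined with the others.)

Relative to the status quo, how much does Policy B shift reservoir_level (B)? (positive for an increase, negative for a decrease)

98

Baseline:
  N = 17
  X = -3 − 3·17 = -54
  B = 212 + 4·17 + 6·(-54) = -44
Policy B (N − 7):
  N = 17 − 7 = 10
  X = -3 − 3·10 = -33
  B = 212 + 4·10 + 6·(-33) = 54
Change in B: 54 − (-44) = 98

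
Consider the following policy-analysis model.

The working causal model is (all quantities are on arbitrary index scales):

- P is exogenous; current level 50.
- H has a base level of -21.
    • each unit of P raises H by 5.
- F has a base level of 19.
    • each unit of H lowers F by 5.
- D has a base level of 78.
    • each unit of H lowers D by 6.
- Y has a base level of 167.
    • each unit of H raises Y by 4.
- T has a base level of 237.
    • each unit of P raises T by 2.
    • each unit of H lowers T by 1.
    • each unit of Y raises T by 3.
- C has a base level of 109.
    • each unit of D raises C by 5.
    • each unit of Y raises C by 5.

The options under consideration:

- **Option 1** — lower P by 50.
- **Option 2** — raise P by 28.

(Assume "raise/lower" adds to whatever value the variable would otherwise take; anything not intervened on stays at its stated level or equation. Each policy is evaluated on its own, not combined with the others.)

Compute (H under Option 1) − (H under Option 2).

Option 1 (P − 50):
  P = 50 − 50 = 0
  H = -21 + 5·0 = -21
Option 2 (P + 28):
  P = 50 + 28 = 78
  H = -21 + 5·78 = 369
H: -21 − 369 = -390

-390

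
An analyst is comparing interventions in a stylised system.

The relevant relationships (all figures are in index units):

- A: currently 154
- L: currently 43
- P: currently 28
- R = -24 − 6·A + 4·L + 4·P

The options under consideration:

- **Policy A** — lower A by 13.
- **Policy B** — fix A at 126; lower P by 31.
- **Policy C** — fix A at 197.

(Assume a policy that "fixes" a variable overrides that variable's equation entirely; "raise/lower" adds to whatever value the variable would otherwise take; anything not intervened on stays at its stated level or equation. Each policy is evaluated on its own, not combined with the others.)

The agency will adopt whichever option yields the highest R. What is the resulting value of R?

Policy A (A − 13):
  A = 154 − 13 = 141
  L = 43
  P = 28
  R = -24 − 6·141 + 4·43 + 4·28 = -586
Policy B (A := 126, P − 31):
  A = 126
  L = 43
  P = 28 − 31 = -3
  R = -24 − 6·126 + 4·43 + 4·(-3) = -620
Policy C (A := 197):
  A = 197
  L = 43
  P = 28
  R = -24 − 6·197 + 4·43 + 4·28 = -922
Comparing — Policy A: R=-586, Policy B: R=-620, Policy C: R=-922. Highest is -586 (Policy A).

-586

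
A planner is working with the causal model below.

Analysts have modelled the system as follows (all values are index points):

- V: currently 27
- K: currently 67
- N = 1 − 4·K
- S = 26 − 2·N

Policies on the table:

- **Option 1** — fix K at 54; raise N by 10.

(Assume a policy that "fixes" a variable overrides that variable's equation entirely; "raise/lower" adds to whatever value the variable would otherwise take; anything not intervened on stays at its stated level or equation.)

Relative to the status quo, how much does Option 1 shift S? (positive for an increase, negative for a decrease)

-124

Baseline:
  K = 67
  N = 1 − 4·67 = -267
  S = 26 − 2·(-267) = 560
Option 1 (K := 54, N + 10):
  K = 54
  N = 1 − 4·54 (+10 from intervention) = -205
  S = 26 − 2·(-205) = 436
Change in S: 436 − 560 = -124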